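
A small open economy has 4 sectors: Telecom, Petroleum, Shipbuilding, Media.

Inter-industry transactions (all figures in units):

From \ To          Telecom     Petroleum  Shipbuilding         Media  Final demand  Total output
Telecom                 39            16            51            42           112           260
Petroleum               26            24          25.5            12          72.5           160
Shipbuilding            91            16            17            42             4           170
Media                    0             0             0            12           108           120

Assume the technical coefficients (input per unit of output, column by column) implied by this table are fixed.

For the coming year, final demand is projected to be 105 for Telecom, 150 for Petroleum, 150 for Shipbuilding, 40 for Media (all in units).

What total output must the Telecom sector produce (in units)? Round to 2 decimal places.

x_T = 289.36

Technical coefficients a_ij = z_ij / X_j:
  a_TT = 39/260 = 0.15, a_PT = 26/260 = 0.10, a_ST = 91/260 = 0.35, a_MT = 0/260 = 0.00
  a_TP = 16/160 = 0.10, a_PP = 24/160 = 0.15, a_SP = 16/160 = 0.10, a_MP = 0/160 = 0.00
  a_TS = 51/170 = 0.30, a_PS = 25.5/170 = 0.15, a_SS = 17/170 = 0.10, a_MS = 0/170 = 0.00
  a_TM = 42/120 = 0.35, a_PM = 12/120 = 0.10, a_SM = 42/120 = 0.35, a_MM = 12/120 = 0.10
I − A =
  [   0.85    -0.10    -0.30    -0.35]
  [  -0.10     0.85    -0.15    -0.10]
  [  -0.35    -0.10     0.90    -0.35]
  [   0.00     0.00     0.00     0.90]
Compute the cofactors C_ij = (−1)^(i+j)·(3×3 minor ij) of I−A; the adjugate is their transpose:
adj(I−A) = Cᵀ =
  [ 0.67500   0.10800   0.24300   0.36900]
  [ 0.12825   0.59400   0.14175   0.17100]
  [ 0.27675   0.10800   0.64125   0.36900]
  [ 0.00000   0.00000   0.00000   0.53100]
det(I−A) = Σ_j (I−A)_1j·C_1j = (0.85)(0.67500) + (-0.10)(0.12825) + (-0.30)(0.27675) + (-0.35)(0.00000) = 0.4779
(I − A)⁻¹ = adj(I−A) / det(I−A) ≈
  [   1.4124     0.2260     0.5085     0.7721]
  [   0.2684     1.2429     0.2966     0.3578]
  [   0.5791     0.2260     1.3418     0.7721]
  [   0.0000     0.0000     0.0000     1.1111]
x = (I − A)⁻¹ d = adj(I−A)·d / det(I−A), with det(I−A) = 0.4779:
  x_T = (0.67500·105 + 0.10800·150 + 0.24300·150 + 0.36900·40) / 0.4779 = 138.285 / 0.4779 ≈ 289.36
  x_P = (0.12825·105 + 0.59400·150 + 0.14175·150 + 0.17100·40) / 0.4779 = 130.66875 / 0.4779 ≈ 273.42
  x_S = (0.27675·105 + 0.10800·150 + 0.64125·150 + 0.36900·40) / 0.4779 = 156.20625 / 0.4779 ≈ 326.86
  x_M = (0.00000·105 + 0.00000·150 + 0.00000·150 + 0.53100·40) / 0.4779 = 21.24 / 0.4779 ≈ 44.44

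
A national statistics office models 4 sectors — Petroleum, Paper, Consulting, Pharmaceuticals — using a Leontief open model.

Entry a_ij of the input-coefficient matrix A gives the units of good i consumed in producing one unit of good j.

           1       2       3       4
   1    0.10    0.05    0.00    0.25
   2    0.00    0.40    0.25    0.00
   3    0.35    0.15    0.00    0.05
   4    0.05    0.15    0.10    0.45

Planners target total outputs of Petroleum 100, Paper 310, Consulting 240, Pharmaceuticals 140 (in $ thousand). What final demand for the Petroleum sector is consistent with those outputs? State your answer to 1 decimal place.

d_1 = 39.5

I − A =
  [   0.90    -0.05     0.00    -0.25]
  [   0.00     0.60    -0.25     0.00]
  [  -0.35    -0.15     1.00    -0.05]
  [  -0.05    -0.15    -0.10     0.55]
d = (I − A) x:
  d_1 = (+0.90)·100 + (-0.05)·310 + (+0.00)·240 + (-0.25)·140 = 39.5
  d_2 = (+0.00)·100 + (+0.60)·310 + (-0.25)·240 + (+0.00)·140 = 126.0
  d_3 = (-0.35)·100 + (-0.15)·310 + (+1.00)·240 + (-0.05)·140 = 151.5
  d_4 = (-0.05)·100 + (-0.15)·310 + (-0.10)·240 + (+0.55)·140 = 1.5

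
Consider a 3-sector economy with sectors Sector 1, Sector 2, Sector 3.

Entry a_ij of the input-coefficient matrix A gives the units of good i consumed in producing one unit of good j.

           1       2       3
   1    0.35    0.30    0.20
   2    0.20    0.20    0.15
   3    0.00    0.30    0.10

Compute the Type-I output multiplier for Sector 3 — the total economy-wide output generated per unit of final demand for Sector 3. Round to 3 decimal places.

m_3 = 2.153

I − A =
  [   0.65    -0.30    -0.20]
  [  -0.20     0.80    -0.15]
  [   0.00    -0.30     0.90]
Cofactors of I−A, C_ij = (−1)^(i+j)·(minor ij) (rows/columns in the sector order above):
  C_11 = (0.80)(0.90) − (-0.15)(-0.30) = 0.6750
  C_12 = −[(-0.20)(0.90) − (-0.15)(0.00)] = 0.1800
  C_13 = (-0.20)(-0.30) − (0.80)(0.00) = 0.0600
  C_21 = −[(-0.30)(0.90) − (-0.20)(-0.30)] = 0.3300
  C_22 = (0.65)(0.90) − (-0.20)(0.00) = 0.5850
  C_23 = −[(0.65)(-0.30) − (-0.30)(0.00)] = 0.1950
  C_31 = (-0.30)(-0.15) − (-0.20)(0.80) = 0.2050
  C_32 = −[(0.65)(-0.15) − (-0.20)(-0.20)] = 0.1375
  C_33 = (0.65)(0.80) − (-0.30)(-0.20) = 0.4600
det(I−A) = Σ_j (I−A)_1j·C_1j = (0.65)(0.6750) + (-0.30)(0.1800) + (-0.20)(0.0600) = 0.37275
adj(I−A) = Cᵀ =
  [ 0.6750   0.3300   0.2050]
  [ 0.1800   0.5850   0.1375]
  [ 0.0600   0.1950   0.4600]
(I − A)⁻¹ = adj(I−A) / det(I−A) ≈
  [   1.8109     0.8853     0.5500]
  [   0.4829     1.5694     0.3689]
  [   0.1610     0.5231     1.2341]
The output multiplier for sector j is the column-j sum of the Leontief inverse (I − A)⁻¹ = adj(I−A) / det(I−A).
Column 3 of adj(I−A): (0.2050, 0.1375, 0.4600); det(I−A) = 0.37275.
m_3 = (0.2050 + 0.1375 + 0.4600) / 0.37275 = 0.8025 / 0.37275 ≈ 2.153.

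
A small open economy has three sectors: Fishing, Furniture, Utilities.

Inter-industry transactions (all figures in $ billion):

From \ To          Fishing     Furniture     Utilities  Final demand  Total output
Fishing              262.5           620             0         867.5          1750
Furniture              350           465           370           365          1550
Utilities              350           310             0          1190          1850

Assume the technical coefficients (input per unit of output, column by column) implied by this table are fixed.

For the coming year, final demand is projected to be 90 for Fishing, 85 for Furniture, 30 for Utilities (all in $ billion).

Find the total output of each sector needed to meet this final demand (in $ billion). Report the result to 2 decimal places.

x_1 = 206.02, x_2 = 212.80, x_3 = 113.76

Technical coefficients a_ij = z_ij / X_j:
  a_11 = 262.5/1750 = 0.15, a_21 = 350/1750 = 0.20, a_31 = 350/1750 = 0.20
  a_12 = 620/1550 = 0.40, a_22 = 465/1550 = 0.30, a_32 = 310/1550 = 0.20
  a_13 = 0/1850 = 0.00, a_23 = 370/1850 = 0.20, a_33 = 0/1850 = 0.00
I − A =
  [   0.85    -0.40     0.00]
  [  -0.20     0.70    -0.20]
  [  -0.20    -0.20     1.00]
Cofactors of I−A, C_ij = (−1)^(i+j)·(minor ij) (rows/columns in the sector order above):
  C_11 = (0.70)(1.00) − (-0.20)(-0.20) = 0.6600
  C_12 = −[(-0.20)(1.00) − (-0.20)(-0.20)] = 0.2400
  C_13 = (-0.20)(-0.20) − (0.70)(-0.20) = 0.1800
  C_21 = −[(-0.40)(1.00) − (0.00)(-0.20)] = 0.4000
  C_22 = (0.85)(1.00) − (0.00)(-0.20) = 0.8500
  C_23 = −[(0.85)(-0.20) − (-0.40)(-0.20)] = 0.2500
  C_31 = (-0.40)(-0.20) − (0.00)(0.70) = 0.0800
  C_32 = −[(0.85)(-0.20) − (0.00)(-0.20)] = 0.1700
  C_33 = (0.85)(0.70) − (-0.40)(-0.20) = 0.5150
det(I−A) = Σ_j (I−A)_1j·C_1j = (0.85)(0.6600) + (-0.40)(0.2400) + (0.00)(0.1800) = 0.4650
adj(I−A) = Cᵀ =
  [ 0.6600   0.4000   0.0800]
  [ 0.2400   0.8500   0.1700]
  [ 0.1800   0.2500   0.5150]
(I − A)⁻¹ = adj(I−A) / det(I−A) ≈
  [   1.4194     0.8602     0.1720]
  [   0.5161     1.8280     0.3656]
  [   0.3871     0.5376     1.1075]
x = (I − A)⁻¹ d = adj(I−A)·d / det(I−A), with det(I−A) = 0.4650:
  x_1 = (0.6600·90 + 0.4000·85 + 0.0800·30) / 0.4650 = 95.80 / 0.4650 ≈ 206.02
  x_2 = (0.2400·90 + 0.8500·85 + 0.1700·30) / 0.4650 = 98.95 / 0.4650 ≈ 212.80
  x_3 = (0.1800·90 + 0.2500·85 + 0.5150·30) / 0.4650 = 52.90 / 0.4650 ≈ 113.76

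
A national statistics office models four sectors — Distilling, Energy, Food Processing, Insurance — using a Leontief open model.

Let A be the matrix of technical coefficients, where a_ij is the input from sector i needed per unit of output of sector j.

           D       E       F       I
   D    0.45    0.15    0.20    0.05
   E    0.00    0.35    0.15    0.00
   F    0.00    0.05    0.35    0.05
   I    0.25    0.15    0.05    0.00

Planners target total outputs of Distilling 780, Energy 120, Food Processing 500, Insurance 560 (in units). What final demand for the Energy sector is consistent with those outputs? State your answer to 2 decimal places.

I − A =
  [   0.55    -0.15    -0.20    -0.05]
  [   0.00     0.65    -0.15     0.00]
  [   0.00    -0.05     0.65    -0.05]
  [  -0.25    -0.15    -0.05     1.00]
d = (I − A) x:
  d_D = (+0.55)·780 + (-0.15)·120 + (-0.20)·500 + (-0.05)·560 = 283.00
  d_E = (+0.00)·780 + (+0.65)·120 + (-0.15)·500 + (+0.00)·560 = 3.00
  d_F = (+0.00)·780 + (-0.05)·120 + (+0.65)·500 + (-0.05)·560 = 291.00
  d_I = (-0.25)·780 + (-0.15)·120 + (-0.05)·500 + (+1.00)·560 = 322.00

d_E = 3.00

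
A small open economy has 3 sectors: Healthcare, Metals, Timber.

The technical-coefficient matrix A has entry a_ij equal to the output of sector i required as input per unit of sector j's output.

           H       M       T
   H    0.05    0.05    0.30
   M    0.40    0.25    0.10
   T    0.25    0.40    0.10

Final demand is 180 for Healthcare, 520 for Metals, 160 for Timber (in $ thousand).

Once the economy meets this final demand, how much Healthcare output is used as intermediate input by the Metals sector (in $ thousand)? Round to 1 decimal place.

I − A =
  [   0.95    -0.05    -0.30]
  [  -0.40     0.75    -0.10]
  [  -0.25    -0.40     0.90]
Cofactors of I−A, C_ij = (−1)^(i+j)·(minor ij) (rows/columns in the sector order above):
  C_11 = (0.75)(0.90) − (-0.10)(-0.40) = 0.6350
  C_12 = −[(-0.40)(0.90) − (-0.10)(-0.25)] = 0.3850
  C_13 = (-0.40)(-0.40) − (0.75)(-0.25) = 0.3475
  C_21 = −[(-0.05)(0.90) − (-0.30)(-0.40)] = 0.1650
  C_22 = (0.95)(0.90) − (-0.30)(-0.25) = 0.7800
  C_23 = −[(0.95)(-0.40) − (-0.05)(-0.25)] = 0.3925
  C_31 = (-0.05)(-0.10) − (-0.30)(0.75) = 0.2300
  C_32 = −[(0.95)(-0.10) − (-0.30)(-0.40)] = 0.2150
  C_33 = (0.95)(0.75) − (-0.05)(-0.40) = 0.6925
det(I−A) = Σ_j (I−A)_1j·C_1j = (0.95)(0.6350) + (-0.05)(0.3850) + (-0.30)(0.3475) = 0.47975
adj(I−A) = Cᵀ =
  [ 0.6350   0.1650   0.2300]
  [ 0.3850   0.7800   0.2150]
  [ 0.3475   0.3925   0.6925]
(I − A)⁻¹ = adj(I−A) / det(I−A) ≈
  [   1.3236     0.3439     0.4794]
  [   0.8025     1.6258     0.4482]
  [   0.7243     0.8181     1.4435]
First solve x = (I − A)⁻¹ d = adj(I−A)·d / det(I−A); in particular x_M = (0.3850·180 + 0.7800·520 + 0.2150·160) / 0.47975 = 509.30 / 0.47975 ≈ 1061.595.
Intermediate flow from H to M: z_HM = a_HM · x_M = 0.05 × 509.30 / 0.47975 = 25.465 / 0.47975 ≈ 53.1.

z_HM = 53.1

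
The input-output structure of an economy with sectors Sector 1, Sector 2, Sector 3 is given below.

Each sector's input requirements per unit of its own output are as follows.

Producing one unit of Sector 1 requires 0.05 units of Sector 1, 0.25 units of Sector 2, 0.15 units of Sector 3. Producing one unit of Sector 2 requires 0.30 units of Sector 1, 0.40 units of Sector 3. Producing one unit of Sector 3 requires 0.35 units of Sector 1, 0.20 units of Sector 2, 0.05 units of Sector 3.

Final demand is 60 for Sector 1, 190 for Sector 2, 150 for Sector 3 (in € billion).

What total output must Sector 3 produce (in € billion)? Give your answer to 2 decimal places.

I − A =
  [   0.95    -0.30    -0.35]
  [  -0.25     1.00    -0.20]
  [  -0.15    -0.40     0.95]
Cofactors of I−A, C_ij = (−1)^(i+j)·(minor ij) (rows/columns in the sector order above):
  C_11 = (1.00)(0.95) − (-0.20)(-0.40) = 0.8700
  C_12 = −[(-0.25)(0.95) − (-0.20)(-0.15)] = 0.2675
  C_13 = (-0.25)(-0.40) − (1.00)(-0.15) = 0.2500
  C_21 = −[(-0.30)(0.95) − (-0.35)(-0.40)] = 0.4250
  C_22 = (0.95)(0.95) − (-0.35)(-0.15) = 0.8500
  C_23 = −[(0.95)(-0.40) − (-0.30)(-0.15)] = 0.4250
  C_31 = (-0.30)(-0.20) − (-0.35)(1.00) = 0.4100
  C_32 = −[(0.95)(-0.20) − (-0.35)(-0.25)] = 0.2775
  C_33 = (0.95)(1.00) − (-0.30)(-0.25) = 0.8750
det(I−A) = Σ_j (I−A)_1j·C_1j = (0.95)(0.8700) + (-0.30)(0.2675) + (-0.35)(0.2500) = 0.65875
adj(I−A) = Cᵀ =
  [ 0.8700   0.4250   0.4100]
  [ 0.2675   0.8500   0.2775]
  [ 0.2500   0.4250   0.8750]
(I − A)⁻¹ = adj(I−A) / det(I−A) ≈
  [   1.3207     0.6452     0.6224]
  [   0.4061     1.2903     0.4213]
  [   0.3795     0.6452     1.3283]
x = (I − A)⁻¹ d = adj(I−A)·d / det(I−A), with det(I−A) = 0.65875:
  x_1 = (0.8700·60 + 0.4250·190 + 0.4100·150) / 0.65875 = 194.45 / 0.65875 ≈ 295.18
  x_2 = (0.2675·60 + 0.8500·190 + 0.2775·150) / 0.65875 = 219.175 / 0.65875 ≈ 332.71
  x_3 = (0.2500·60 + 0.4250·190 + 0.8750·150) / 0.65875 = 227.00 / 0.65875 ≈ 344.59

x_3 = 344.59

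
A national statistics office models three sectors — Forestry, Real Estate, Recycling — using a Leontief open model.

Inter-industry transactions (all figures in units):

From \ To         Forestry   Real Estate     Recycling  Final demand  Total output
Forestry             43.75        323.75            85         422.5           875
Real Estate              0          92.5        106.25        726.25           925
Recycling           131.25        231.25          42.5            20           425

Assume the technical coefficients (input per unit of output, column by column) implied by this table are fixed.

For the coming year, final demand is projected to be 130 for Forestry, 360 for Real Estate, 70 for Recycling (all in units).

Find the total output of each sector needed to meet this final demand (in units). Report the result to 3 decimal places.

Technical coefficients a_ij = z_ij / X_j:
  a_11 = 43.75/875 = 0.05, a_21 = 0/875 = 0.00, a_31 = 131.25/875 = 0.15
  a_12 = 323.75/925 = 0.35, a_22 = 92.5/925 = 0.10, a_32 = 231.25/925 = 0.25
  a_13 = 85/425 = 0.20, a_23 = 106.25/425 = 0.25, a_33 = 42.5/425 = 0.10
I − A =
  [   0.95    -0.35    -0.20]
  [   0.00     0.90    -0.25]
  [  -0.15    -0.25     0.90]
Cofactors of I−A, C_ij = (−1)^(i+j)·(minor ij) (rows/columns in the sector order above):
  C_11 = (0.90)(0.90) − (-0.25)(-0.25) = 0.7475
  C_12 = −[(0.00)(0.90) − (-0.25)(-0.15)] = 0.0375
  C_13 = (0.00)(-0.25) − (0.90)(-0.15) = 0.1350
  C_21 = −[(-0.35)(0.90) − (-0.20)(-0.25)] = 0.3650
  C_22 = (0.95)(0.90) − (-0.20)(-0.15) = 0.8250
  C_23 = −[(0.95)(-0.25) − (-0.35)(-0.15)] = 0.2900
  C_31 = (-0.35)(-0.25) − (-0.20)(0.90) = 0.2675
  C_32 = −[(0.95)(-0.25) − (-0.20)(0.00)] = 0.2375
  C_33 = (0.95)(0.90) − (-0.35)(0.00) = 0.8550
det(I−A) = Σ_j (I−A)_1j·C_1j = (0.95)(0.7475) + (-0.35)(0.0375) + (-0.20)(0.1350) = 0.6700
adj(I−A) = Cᵀ =
  [ 0.7475   0.3650   0.2675]
  [ 0.0375   0.8250   0.2375]
  [ 0.1350   0.2900   0.8550]
(I − A)⁻¹ = adj(I−A) / det(I−A) ≈
  [   1.1157     0.5448     0.3993]
  [   0.0560     1.2313     0.3545]
  [   0.2015     0.4328     1.2761]
x = (I − A)⁻¹ d = adj(I−A)·d / det(I−A), with det(I−A) = 0.6700:
  x_1 = (0.7475·130 + 0.3650·360 + 0.2675·70) / 0.6700 = 247.30 / 0.6700 ≈ 369.104
  x_2 = (0.0375·130 + 0.8250·360 + 0.2375·70) / 0.6700 = 318.50 / 0.6700 ≈ 475.373
  x_3 = (0.1350·130 + 0.2900·360 + 0.8550·70) / 0.6700 = 181.80 / 0.6700 ≈ 271.343

x_1 = 369.104, x_2 = 475.373, x_3 = 271.343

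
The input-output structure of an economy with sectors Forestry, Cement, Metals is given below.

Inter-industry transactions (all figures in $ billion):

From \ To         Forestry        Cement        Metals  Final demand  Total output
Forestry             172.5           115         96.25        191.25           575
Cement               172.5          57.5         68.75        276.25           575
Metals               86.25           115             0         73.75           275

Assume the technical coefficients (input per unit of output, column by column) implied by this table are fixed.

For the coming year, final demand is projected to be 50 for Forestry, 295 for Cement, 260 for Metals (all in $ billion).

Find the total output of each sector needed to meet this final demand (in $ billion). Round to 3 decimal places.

Technical coefficients a_ij = z_ij / X_j:
  a_FF = 172.5/575 = 0.30, a_CF = 172.5/575 = 0.30, a_MF = 86.25/575 = 0.15
  a_FC = 115/575 = 0.20, a_CC = 57.5/575 = 0.10, a_MC = 115/575 = 0.20
  a_FM = 96.25/275 = 0.35, a_CM = 68.75/275 = 0.25, a_MM = 0/275 = 0.00
I − A =
  [   0.70    -0.20    -0.35]
  [  -0.30     0.90    -0.25]
  [  -0.15    -0.20     1.00]
Cofactors of I−A, C_ij = (−1)^(i+j)·(minor ij) (rows/columns in the sector order above):
  C_11 = (0.90)(1.00) − (-0.25)(-0.20) = 0.8500
  C_12 = −[(-0.30)(1.00) − (-0.25)(-0.15)] = 0.3375
  C_13 = (-0.30)(-0.20) − (0.90)(-0.15) = 0.1950
  C_21 = −[(-0.20)(1.00) − (-0.35)(-0.20)] = 0.2700
  C_22 = (0.70)(1.00) − (-0.35)(-0.15) = 0.6475
  C_23 = −[(0.70)(-0.20) − (-0.20)(-0.15)] = 0.1700
  C_31 = (-0.20)(-0.25) − (-0.35)(0.90) = 0.3650
  C_32 = −[(0.70)(-0.25) − (-0.35)(-0.30)] = 0.2800
  C_33 = (0.70)(0.90) − (-0.20)(-0.30) = 0.5700
det(I−A) = Σ_j (I−A)_1j·C_1j = (0.70)(0.8500) + (-0.20)(0.3375) + (-0.35)(0.1950) = 0.45925
adj(I−A) = Cᵀ =
  [ 0.8500   0.2700   0.3650]
  [ 0.3375   0.6475   0.2800]
  [ 0.1950   0.1700   0.5700]
(I − A)⁻¹ = adj(I−A) / det(I−A) ≈
  [   1.8508     0.5879     0.7948]
  [   0.7349     1.4099     0.6097]
  [   0.4246     0.3702     1.2412]
x = (I − A)⁻¹ d = adj(I−A)·d / det(I−A), with det(I−A) = 0.45925:
  x_F = (0.8500·50 + 0.2700·295 + 0.3650·260) / 0.45925 = 217.05 / 0.45925 ≈ 472.618
  x_C = (0.3375·50 + 0.6475·295 + 0.2800·260) / 0.45925 = 280.6875 / 0.45925 ≈ 611.187
  x_M = (0.1950·50 + 0.1700·295 + 0.5700·260) / 0.45925 = 208.10 / 0.45925 ≈ 453.130

x_F = 472.618, x_C = 611.187, x_M = 453.130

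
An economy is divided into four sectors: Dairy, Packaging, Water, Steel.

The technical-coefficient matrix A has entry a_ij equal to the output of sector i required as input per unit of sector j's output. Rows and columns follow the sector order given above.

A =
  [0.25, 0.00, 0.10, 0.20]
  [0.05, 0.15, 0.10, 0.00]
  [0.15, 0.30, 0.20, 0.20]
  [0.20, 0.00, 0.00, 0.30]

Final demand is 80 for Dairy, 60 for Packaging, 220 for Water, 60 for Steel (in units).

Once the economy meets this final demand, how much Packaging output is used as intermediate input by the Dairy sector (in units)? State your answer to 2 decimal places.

I − A =
  [   0.75     0.00    -0.10    -0.20]
  [  -0.05     0.85    -0.10     0.00]
  [  -0.15    -0.30     0.80    -0.20]
  [  -0.20     0.00     0.00     0.70]
Compute the cofactors C_ij = (−1)^(i+j)·(3×3 minor ij) of I−A; the adjugate is their transpose:
adj(I−A) = Cᵀ =
  [ 0.45500   0.02100   0.05950   0.14700]
  [ 0.04250   0.37350   0.05200   0.02700]
  [ 0.13375   0.14550   0.41225   0.15600]
  [ 0.13000   0.00600   0.01700   0.47325]
det(I−A) = Σ_j (I−A)_1j·C_1j = (0.75)(0.45500) + (0.00)(0.04250) + (-0.10)(0.13375) + (-0.20)(0.13000) = 0.301875
(I − A)⁻¹ = adj(I−A) / det(I−A) ≈
  [   1.5072     0.0696     0.1971     0.4870]
  [   0.1408     1.2373     0.1723     0.0894]
  [   0.4431     0.4820     1.3656     0.5168]
  [   0.4306     0.0199     0.0563     1.5677]
First solve x = (I − A)⁻¹ d = adj(I−A)·d / det(I−A); in particular x_1 = (0.45500·80 + 0.02100·60 + 0.05950·220 + 0.14700·60) / 0.301875 = 59.57 / 0.301875 ≈ 197.3333.
Intermediate flow from 2 to 1: z_21 = a_21 · x_1 = 0.05 × 59.57 / 0.301875 = 2.9785 / 0.301875 ≈ 9.87.

z_21 = 9.87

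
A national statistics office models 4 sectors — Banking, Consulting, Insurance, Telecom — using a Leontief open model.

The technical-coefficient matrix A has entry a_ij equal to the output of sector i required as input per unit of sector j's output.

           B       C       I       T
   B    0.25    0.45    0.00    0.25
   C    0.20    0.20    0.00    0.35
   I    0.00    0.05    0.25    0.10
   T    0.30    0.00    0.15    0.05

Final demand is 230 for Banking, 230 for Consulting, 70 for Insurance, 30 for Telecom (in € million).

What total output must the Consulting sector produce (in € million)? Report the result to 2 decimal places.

x_C = 615.11

I − A =
  [   0.75    -0.45     0.00    -0.25]
  [  -0.20     0.80     0.00    -0.35]
  [   0.00    -0.05     0.75    -0.10]
  [  -0.30     0.00    -0.15     0.95]
Compute the cofactors C_ij = (−1)^(i+j)·(3×3 minor ij) of I−A; the adjugate is their transpose:
adj(I−A) = Cᵀ =
  [ 0.555375   0.315750   0.053625   0.268125]
  [ 0.218250   0.466875   0.046875   0.234375]
  [ 0.038750   0.045375   0.377250   0.066625]
  [ 0.181500   0.106875   0.076500   0.382500]
det(I−A) = Σ_j (I−A)_1j·C_1j = (0.75)(0.555375) + (-0.45)(0.218250) + (0.00)(0.038750) + (-0.25)(0.181500) = 0.27294375
(I − A)⁻¹ = adj(I−A) / det(I−A) ≈
  [   2.0348     1.1568     0.1965     0.9823]
  [   0.7996     1.7105     0.1717     0.8587]
  [   0.1420     0.1662     1.3822     0.2441]
  [   0.6650     0.3916     0.2803     1.4014]
x = (I − A)⁻¹ d = adj(I−A)·d / det(I−A), with det(I−A) = 0.27294375:
  x_B = (0.555375·230 + 0.315750·230 + 0.053625·70 + 0.268125·30) / 0.27294375 = 212.15625 / 0.27294375 ≈ 777.29
  x_C = (0.218250·230 + 0.466875·230 + 0.046875·70 + 0.234375·30) / 0.27294375 = 167.89125 / 0.27294375 ≈ 615.11
  x_I = (0.038750·230 + 0.045375·230 + 0.377250·70 + 0.066625·30) / 0.27294375 = 47.755 / 0.27294375 ≈ 174.96
  x_T = (0.181500·230 + 0.106875·230 + 0.076500·70 + 0.382500·30) / 0.27294375 = 83.15625 / 0.27294375 ≈ 304.66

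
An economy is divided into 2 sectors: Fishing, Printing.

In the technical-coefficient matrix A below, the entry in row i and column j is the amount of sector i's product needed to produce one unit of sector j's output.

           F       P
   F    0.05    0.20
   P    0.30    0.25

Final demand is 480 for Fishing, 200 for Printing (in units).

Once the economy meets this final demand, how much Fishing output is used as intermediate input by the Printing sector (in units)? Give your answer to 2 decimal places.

I − A =
  [   0.95    -0.20]
  [  -0.30     0.75]
det(I−A) = (0.95)(0.75) − (-0.20)(-0.30) = 0.6525
adj(I−A) = [[0.75, 0.20], [0.30, 0.95]]
(I − A)⁻¹ = adj(I−A) / det(I−A) ≈
  [   1.1494     0.3065]
  [   0.4598     1.4559]
First solve x = (I − A)⁻¹ d = adj(I−A)·d / det(I−A); in particular x_P = (0.30·480 + 0.95·200) / 0.6525 = 334.00 / 0.6525 ≈ 511.8774.
Intermediate flow from F to P: z_FP = a_FP · x_P = 0.20 × 334.00 / 0.6525 = 66.80 / 0.6525 ≈ 102.38.

z_FP = 102.38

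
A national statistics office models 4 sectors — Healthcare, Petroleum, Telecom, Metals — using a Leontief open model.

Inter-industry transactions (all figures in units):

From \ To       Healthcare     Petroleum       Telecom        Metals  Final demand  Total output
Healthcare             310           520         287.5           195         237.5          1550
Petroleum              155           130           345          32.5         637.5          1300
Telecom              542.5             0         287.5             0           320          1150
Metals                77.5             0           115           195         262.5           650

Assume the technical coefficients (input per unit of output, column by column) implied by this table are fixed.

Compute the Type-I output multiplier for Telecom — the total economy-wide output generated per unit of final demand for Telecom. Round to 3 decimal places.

Technical coefficients a_ij = z_ij / X_j:
  a_11 = 310/1550 = 0.20, a_21 = 155/1550 = 0.10, a_31 = 542.5/1550 = 0.35, a_41 = 77.5/1550 = 0.05
  a_12 = 520/1300 = 0.40, a_22 = 130/1300 = 0.10, a_32 = 0/1300 = 0.00, a_42 = 0/1300 = 0.00
  a_13 = 287.5/1150 = 0.25, a_23 = 345/1150 = 0.30, a_33 = 287.5/1150 = 0.25, a_43 = 115/1150 = 0.10
  a_14 = 195/650 = 0.30, a_24 = 32.5/650 = 0.05, a_34 = 0/650 = 0.00, a_44 = 195/650 = 0.30
I − A =
  [   0.80    -0.40    -0.25    -0.30]
  [  -0.10     0.90    -0.30    -0.05]
  [  -0.35     0.00     0.75     0.00]
  [  -0.05     0.00    -0.10     0.70]
Compute the cofactors C_ij = (−1)^(i+j)·(3×3 minor ij) of I−A; the adjugate is their transpose:
adj(I−A) = Cᵀ =
  [ 0.472500   0.210000   0.270500   0.217500]
  [ 0.129625   0.337000   0.188625   0.079625]
  [ 0.220500   0.098000   0.461500   0.101500]
  [ 0.065250   0.029000   0.085250   0.389250]
det(I−A) = Σ_j (I−A)_1j·C_1j = (0.80)(0.472500) + (-0.40)(0.129625) + (-0.25)(0.220500) + (-0.30)(0.065250) = 0.25145
(I − A)⁻¹ = adj(I−A) / det(I−A) ≈
  [   1.8791     0.8352     1.0758     0.8650]
  [   0.5155     1.3402     0.7501     0.3167]
  [   0.8769     0.3897     1.8354     0.4037]
  [   0.2595     0.1153     0.3390     1.5480]
The output multiplier for sector j is the column-j sum of the Leontief inverse (I − A)⁻¹ = adj(I−A) / det(I−A).
Column 3 of adj(I−A): (0.270500, 0.188625, 0.461500, 0.085250); det(I−A) = 0.25145.
m_3 = (0.270500 + 0.188625 + 0.461500 + 0.085250) / 0.25145 = 1.005875 / 0.25145 ≈ 4.000.

m_3 = 4.000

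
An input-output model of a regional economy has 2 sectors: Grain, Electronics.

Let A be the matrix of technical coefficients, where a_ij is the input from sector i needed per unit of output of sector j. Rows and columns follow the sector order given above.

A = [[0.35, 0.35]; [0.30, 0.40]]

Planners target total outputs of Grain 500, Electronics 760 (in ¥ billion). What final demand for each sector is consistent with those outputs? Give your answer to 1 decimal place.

d_G = 59.0, d_E = 306.0

I − A =
  [   0.65    -0.35]
  [  -0.30     0.60]
d = (I − A) x:
  d_G = (+0.65)·500 + (-0.35)·760 = 59.0
  d_E = (-0.30)·500 + (+0.60)·760 = 306.0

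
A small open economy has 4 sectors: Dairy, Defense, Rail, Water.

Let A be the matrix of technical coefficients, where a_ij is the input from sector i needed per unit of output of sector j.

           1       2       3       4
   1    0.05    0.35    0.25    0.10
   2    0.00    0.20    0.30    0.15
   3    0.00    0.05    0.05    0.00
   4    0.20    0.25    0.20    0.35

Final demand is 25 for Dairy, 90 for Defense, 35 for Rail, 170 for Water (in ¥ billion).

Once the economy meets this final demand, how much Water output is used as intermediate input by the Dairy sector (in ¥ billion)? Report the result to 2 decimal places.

z_41 = 31.46

I − A =
  [   0.95    -0.35    -0.25    -0.10]
  [   0.00     0.80    -0.30    -0.15]
  [   0.00    -0.05     0.95     0.00]
  [  -0.20    -0.25    -0.20     0.65]
Compute the cofactors C_ij = (−1)^(i+j)·(3×3 minor ij) of I−A; the adjugate is their transpose:
adj(I−A) = Cᵀ =
  [ 0.447125   0.249000   0.222875   0.126250]
  [ 0.028500   0.567625   0.215250   0.135375]
  [ 0.001500   0.029875   0.431875   0.007125]
  [ 0.149000   0.304125   0.284250   0.707750]
det(I−A) = Σ_j (I−A)_1j·C_1j = (0.95)(0.447125) + (-0.35)(0.028500) + (-0.25)(0.001500) + (-0.10)(0.149000) = 0.39951875
(I − A)⁻¹ = adj(I−A) / det(I−A) ≈
  [   1.1192     0.6232     0.5579     0.3160]
  [   0.0713     1.4208     0.5388     0.3388]
  [   0.0038     0.0748     1.0810     0.0178]
  [   0.3729     0.7612     0.7115     1.7715]
First solve x = (I − A)⁻¹ d = adj(I−A)·d / det(I−A); in particular x_1 = (0.447125·25 + 0.249000·90 + 0.222875·35 + 0.126250·170) / 0.39951875 = 62.85125 / 0.39951875 ≈ 157.3174.
Intermediate flow from 4 to 1: z_41 = a_41 · x_1 = 0.20 × 62.85125 / 0.39951875 = 12.57025 / 0.39951875 ≈ 31.46.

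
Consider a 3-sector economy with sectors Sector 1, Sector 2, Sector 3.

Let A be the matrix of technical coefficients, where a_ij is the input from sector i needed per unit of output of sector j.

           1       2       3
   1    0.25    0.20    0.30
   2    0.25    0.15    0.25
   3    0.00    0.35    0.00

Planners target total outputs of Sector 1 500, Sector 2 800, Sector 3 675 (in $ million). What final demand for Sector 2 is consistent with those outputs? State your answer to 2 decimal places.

I − A =
  [   0.75    -0.20    -0.30]
  [  -0.25     0.85    -0.25]
  [   0.00    -0.35     1.00]
d = (I − A) x:
  d_1 = (+0.75)·500 + (-0.20)·800 + (-0.30)·675 = 12.50
  d_2 = (-0.25)·500 + (+0.85)·800 + (-0.25)·675 = 386.25
  d_3 = (+0.00)·500 + (-0.35)·800 + (+1.00)·675 = 395.00

d_2 = 386.25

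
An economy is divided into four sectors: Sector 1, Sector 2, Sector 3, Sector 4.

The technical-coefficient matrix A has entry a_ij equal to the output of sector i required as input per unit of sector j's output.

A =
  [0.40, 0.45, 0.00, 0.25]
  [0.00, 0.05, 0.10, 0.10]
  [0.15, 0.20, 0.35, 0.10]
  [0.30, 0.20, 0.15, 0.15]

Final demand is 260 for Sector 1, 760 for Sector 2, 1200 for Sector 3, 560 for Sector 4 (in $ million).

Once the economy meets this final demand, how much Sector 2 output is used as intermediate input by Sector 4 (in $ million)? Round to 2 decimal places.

z_24 = 243.79

I − A =
  [   0.60    -0.45     0.00    -0.25]
  [   0.00     0.95    -0.10    -0.10]
  [  -0.15    -0.20     0.65    -0.10]
  [  -0.30    -0.20    -0.15     0.85]
Compute the cofactors C_ij = (−1)^(i+j)·(3×3 minor ij) of I−A; the adjugate is their transpose:
adj(I−A) = Cᵀ =
  [ 0.475625   0.281875   0.085625   0.183125]
  [ 0.037500   0.268125   0.052500   0.048750]
  [ 0.152625   0.177375   0.387750   0.111375]
  [ 0.203625   0.193875   0.111000   0.351750]
det(I−A) = Σ_j (I−A)_1j·C_1j = (0.60)(0.475625) + (-0.45)(0.037500) + (0.00)(0.152625) + (-0.25)(0.203625) = 0.21759375
(I − A)⁻¹ = adj(I−A) / det(I−A) ≈
  [   2.1858     1.2954     0.3935     0.8416]
  [   0.1723     1.2322     0.2413     0.2240]
  [   0.7014     0.8152     1.7820     0.5118]
  [   0.9358     0.8910     0.5101     1.6165]
First solve x = (I − A)⁻¹ d = adj(I−A)·d / det(I−A); in particular x_4 = (0.203625·260 + 0.193875·760 + 0.111000·1200 + 0.351750·560) / 0.21759375 = 530.4675 / 0.21759375 ≈ 2437.8802.
Intermediate flow from 2 to 4: z_24 = a_24 · x_4 = 0.10 × 530.4675 / 0.21759375 = 53.04675 / 0.21759375 ≈ 243.79.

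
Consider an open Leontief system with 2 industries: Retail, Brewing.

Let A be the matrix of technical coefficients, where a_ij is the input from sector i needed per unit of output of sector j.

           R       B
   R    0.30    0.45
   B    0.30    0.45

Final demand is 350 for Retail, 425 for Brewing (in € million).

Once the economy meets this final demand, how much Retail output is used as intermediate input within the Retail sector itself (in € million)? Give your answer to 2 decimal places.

I − A =
  [   0.70    -0.45]
  [  -0.30     0.55]
det(I−A) = (0.70)(0.55) − (-0.45)(-0.30) = 0.2500
adj(I−A) = [[0.55, 0.45], [0.30, 0.70]]
(I − A)⁻¹ = adj(I−A) / det(I−A) ≈
  [   2.2000     1.8000]
  [   1.2000     2.8000]
First solve x = (I − A)⁻¹ d = adj(I−A)·d / det(I−A); in particular x_R = (0.55·350 + 0.45·425) / 0.2500 = 383.75 / 0.2500 = 1535.0000.
Intermediate flow from R to R: z_RR = a_RR · x_R = 0.30 × 383.75 / 0.2500 = 115.125 / 0.2500 = 460.50.

z_RR = 460.50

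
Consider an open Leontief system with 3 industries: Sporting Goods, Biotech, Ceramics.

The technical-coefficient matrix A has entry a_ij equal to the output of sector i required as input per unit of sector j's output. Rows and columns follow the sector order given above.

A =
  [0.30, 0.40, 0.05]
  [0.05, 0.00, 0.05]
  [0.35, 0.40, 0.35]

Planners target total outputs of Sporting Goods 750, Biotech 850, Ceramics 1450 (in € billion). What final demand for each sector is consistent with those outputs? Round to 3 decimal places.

d_1 = 112.500, d_2 = 740.000, d_3 = 340.000

I − A =
  [   0.70    -0.40    -0.05]
  [  -0.05     1.00    -0.05]
  [  -0.35    -0.40     0.65]
d = (I − A) x:
  d_1 = (+0.70)·750 + (-0.40)·850 + (-0.05)·1450 = 112.500
  d_2 = (-0.05)·750 + (+1.00)·850 + (-0.05)·1450 = 740.000
  d_3 = (-0.35)·750 + (-0.40)·850 + (+0.65)·1450 = 340.000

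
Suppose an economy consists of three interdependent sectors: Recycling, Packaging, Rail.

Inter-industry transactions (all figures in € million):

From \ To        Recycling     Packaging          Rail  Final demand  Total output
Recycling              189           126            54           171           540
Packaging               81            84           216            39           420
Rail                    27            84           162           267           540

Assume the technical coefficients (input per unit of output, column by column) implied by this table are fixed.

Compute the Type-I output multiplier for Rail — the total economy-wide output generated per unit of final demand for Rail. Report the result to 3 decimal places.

Technical coefficients a_ij = z_ij / X_j:
  a_11 = 189/540 = 0.35, a_21 = 81/540 = 0.15, a_31 = 27/540 = 0.05
  a_12 = 126/420 = 0.30, a_22 = 84/420 = 0.20, a_32 = 84/420 = 0.20
  a_13 = 54/540 = 0.10, a_23 = 216/540 = 0.40, a_33 = 162/540 = 0.30
I − A =
  [   0.65    -0.30    -0.10]
  [  -0.15     0.80    -0.40]
  [  -0.05    -0.20     0.70]
Cofactors of I−A, C_ij = (−1)^(i+j)·(minor ij) (rows/columns in the sector order above):
  C_11 = (0.80)(0.70) − (-0.40)(-0.20) = 0.4800
  C_12 = −[(-0.15)(0.70) − (-0.40)(-0.05)] = 0.1250
  C_13 = (-0.15)(-0.20) − (0.80)(-0.05) = 0.0700
  C_21 = −[(-0.30)(0.70) − (-0.10)(-0.20)] = 0.2300
  C_22 = (0.65)(0.70) − (-0.10)(-0.05) = 0.4500
  C_23 = −[(0.65)(-0.20) − (-0.30)(-0.05)] = 0.1450
  C_31 = (-0.30)(-0.40) − (-0.10)(0.80) = 0.2000
  C_32 = −[(0.65)(-0.40) − (-0.10)(-0.15)] = 0.2750
  C_33 = (0.65)(0.80) − (-0.30)(-0.15) = 0.4750
det(I−A) = Σ_j (I−A)_1j·C_1j = (0.65)(0.4800) + (-0.30)(0.1250) + (-0.10)(0.0700) = 0.2675
adj(I−A) = Cᵀ =
  [ 0.4800   0.2300   0.2000]
  [ 0.1250   0.4500   0.2750]
  [ 0.0700   0.1450   0.4750]
(I − A)⁻¹ = adj(I−A) / det(I−A) ≈
  [   1.7944     0.8598     0.7477]
  [   0.4673     1.6822     1.0280]
  [   0.2617     0.5421     1.7757]
The output multiplier for sector j is the column-j sum of the Leontief inverse (I − A)⁻¹ = adj(I−A) / det(I−A).
Column 3 of adj(I−A): (0.2000, 0.2750, 0.4750); det(I−A) = 0.2675.
m_3 = (0.2000 + 0.2750 + 0.4750) / 0.2675 = 0.95 / 0.2675 ≈ 3.551.

m_3 = 3.551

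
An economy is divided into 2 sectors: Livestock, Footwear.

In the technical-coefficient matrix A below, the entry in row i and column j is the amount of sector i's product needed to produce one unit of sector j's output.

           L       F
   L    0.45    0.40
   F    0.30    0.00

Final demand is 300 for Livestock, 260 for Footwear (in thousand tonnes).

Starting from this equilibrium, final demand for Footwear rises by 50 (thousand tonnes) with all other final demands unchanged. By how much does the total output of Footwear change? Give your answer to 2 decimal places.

Δx_F = 63.95

I − A =
  [   0.55    -0.40]
  [  -0.30     1.00]
det(I−A) = (0.55)(1.00) − (-0.40)(-0.30) = 0.4300
adj(I−A) = [[1.00, 0.40], [0.30, 0.55]]
(I − A)⁻¹ = adj(I−A) / det(I−A) ≈
  [   2.3256     0.9302]
  [   0.6977     1.2791]
Δx = (I − A)⁻¹ Δd with Δd having +50 in the Footwear component and 0 elsewhere.
So Δx_F = L_FF · (+50), where L_FF = adj(I−A)_FF / det(I−A) = 0.55 / 0.4300.
Δx_F = 0.55 × (+50) / 0.4300 = 27.50 / 0.4300 ≈ 63.95.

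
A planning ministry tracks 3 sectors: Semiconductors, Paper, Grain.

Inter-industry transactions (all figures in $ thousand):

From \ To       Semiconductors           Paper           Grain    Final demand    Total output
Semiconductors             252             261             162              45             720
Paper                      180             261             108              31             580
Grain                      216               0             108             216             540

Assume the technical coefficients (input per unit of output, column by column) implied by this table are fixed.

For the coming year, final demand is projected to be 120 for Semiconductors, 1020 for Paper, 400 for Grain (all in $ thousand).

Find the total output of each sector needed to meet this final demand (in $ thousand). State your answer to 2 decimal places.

Technical coefficients a_ij = z_ij / X_j:
  a_11 = 252/720 = 0.35, a_21 = 180/720 = 0.25, a_31 = 216/720 = 0.30
  a_12 = 261/580 = 0.45, a_22 = 261/580 = 0.45, a_32 = 0/580 = 0.00
  a_13 = 162/540 = 0.30, a_23 = 108/540 = 0.20, a_33 = 108/540 = 0.20
I − A =
  [   0.65    -0.45    -0.30]
  [  -0.25     0.55    -0.20]
  [  -0.30     0.00     0.80]
Cofactors of I−A, C_ij = (−1)^(i+j)·(minor ij) (rows/columns in the sector order above):
  C_11 = (0.55)(0.80) − (-0.20)(0.00) = 0.4400
  C_12 = −[(-0.25)(0.80) − (-0.20)(-0.30)] = 0.2600
  C_13 = (-0.25)(0.00) − (0.55)(-0.30) = 0.1650
  C_21 = −[(-0.45)(0.80) − (-0.30)(0.00)] = 0.3600
  C_22 = (0.65)(0.80) − (-0.30)(-0.30) = 0.4300
  C_23 = −[(0.65)(0.00) − (-0.45)(-0.30)] = 0.1350
  C_31 = (-0.45)(-0.20) − (-0.30)(0.55) = 0.2550
  C_32 = −[(0.65)(-0.20) − (-0.30)(-0.25)] = 0.2050
  C_33 = (0.65)(0.55) − (-0.45)(-0.25) = 0.2450
det(I−A) = Σ_j (I−A)_1j·C_1j = (0.65)(0.4400) + (-0.45)(0.2600) + (-0.30)(0.1650) = 0.1195
adj(I−A) = Cᵀ =
  [ 0.4400   0.3600   0.2550]
  [ 0.2600   0.4300   0.2050]
  [ 0.1650   0.1350   0.2450]
(I − A)⁻¹ = adj(I−A) / det(I−A) ≈
  [   3.6820     3.0126     2.1339]
  [   2.1757     3.5983     1.7155]
  [   1.3808     1.1297     2.0502]
x = (I − A)⁻¹ d = adj(I−A)·d / det(I−A), with det(I−A) = 0.1195:
  x_1 = (0.4400·120 + 0.3600·1020 + 0.2550·400) / 0.1195 = 522.00 / 0.1195 ≈ 4368.20
  x_2 = (0.2600·120 + 0.4300·1020 + 0.2050·400) / 0.1195 = 551.80 / 0.1195 ≈ 4617.57
  x_3 = (0.1650·120 + 0.1350·1020 + 0.2450·400) / 0.1195 = 255.50 / 0.1195 ≈ 2138.08

x_1 = 4368.20, x_2 = 4617.57, x_3 = 2138.08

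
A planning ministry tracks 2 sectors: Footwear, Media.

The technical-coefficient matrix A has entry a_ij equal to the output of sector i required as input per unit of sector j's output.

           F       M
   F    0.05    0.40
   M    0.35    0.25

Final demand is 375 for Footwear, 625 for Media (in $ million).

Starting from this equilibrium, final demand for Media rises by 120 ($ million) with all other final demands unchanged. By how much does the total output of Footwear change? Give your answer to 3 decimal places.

Δx_F = 83.843

I − A =
  [   0.95    -0.40]
  [  -0.35     0.75]
det(I−A) = (0.95)(0.75) − (-0.40)(-0.35) = 0.5725
adj(I−A) = [[0.75, 0.40], [0.35, 0.95]]
(I − A)⁻¹ = adj(I−A) / det(I−A) ≈
  [   1.3100     0.6987]
  [   0.6114     1.6594]
Δx = (I − A)⁻¹ Δd with Δd having +120 in the Media component and 0 elsewhere.
So Δx_F = L_FM · (+120), where L_FM = adj(I−A)_FM / det(I−A) = 0.40 / 0.5725.
Δx_F = 0.40 × (+120) / 0.5725 = 48.00 / 0.5725 ≈ 83.843.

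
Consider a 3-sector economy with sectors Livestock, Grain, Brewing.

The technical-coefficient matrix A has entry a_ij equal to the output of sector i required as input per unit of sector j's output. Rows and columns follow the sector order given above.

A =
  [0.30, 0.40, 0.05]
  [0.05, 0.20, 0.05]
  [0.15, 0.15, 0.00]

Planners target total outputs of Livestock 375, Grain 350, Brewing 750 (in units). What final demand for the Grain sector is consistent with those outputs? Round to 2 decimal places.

I − A =
  [   0.70    -0.40    -0.05]
  [  -0.05     0.80    -0.05]
  [  -0.15    -0.15     1.00]
d = (I − A) x:
  d_L = (+0.70)·375 + (-0.40)·350 + (-0.05)·750 = 85.00
  d_G = (-0.05)·375 + (+0.80)·350 + (-0.05)·750 = 223.75
  d_B = (-0.15)·375 + (-0.15)·350 + (+1.00)·750 = 641.25

d_G = 223.75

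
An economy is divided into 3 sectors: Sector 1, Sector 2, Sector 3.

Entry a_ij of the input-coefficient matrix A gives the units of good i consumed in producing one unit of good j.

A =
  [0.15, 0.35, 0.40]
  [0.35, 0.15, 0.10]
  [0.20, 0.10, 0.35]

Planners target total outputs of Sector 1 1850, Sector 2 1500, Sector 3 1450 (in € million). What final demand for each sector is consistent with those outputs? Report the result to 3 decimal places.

d_1 = 467.500, d_2 = 482.500, d_3 = 422.500

I − A =
  [   0.85    -0.35    -0.40]
  [  -0.35     0.85    -0.10]
  [  -0.20    -0.10     0.65]
d = (I − A) x:
  d_1 = (+0.85)·1850 + (-0.35)·1500 + (-0.40)·1450 = 467.500
  d_2 = (-0.35)·1850 + (+0.85)·1500 + (-0.10)·1450 = 482.500
  d_3 = (-0.20)·1850 + (-0.10)·1500 + (+0.65)·1450 = 422.500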